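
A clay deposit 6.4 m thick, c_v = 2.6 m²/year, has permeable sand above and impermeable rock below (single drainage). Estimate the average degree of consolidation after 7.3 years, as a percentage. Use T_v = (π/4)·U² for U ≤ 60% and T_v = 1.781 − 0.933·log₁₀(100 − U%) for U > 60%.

U ≈ 74.2 %

Drainage path length: H_d = H = 6.4 m (single drainage).
T_v = c_v·t/H_d² = 2.6×7.3/6.4² = 0.46338.
T_v = 0.46338 corresponds to the U > 60% branch:
U = 1 − 10^((1.781 − T_v)/0.933)/100 = 0.7416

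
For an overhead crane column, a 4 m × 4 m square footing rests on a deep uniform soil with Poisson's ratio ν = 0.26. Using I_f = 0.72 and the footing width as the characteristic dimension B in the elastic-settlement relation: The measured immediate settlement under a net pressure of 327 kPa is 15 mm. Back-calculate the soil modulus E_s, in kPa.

S_e = q·B·(1−ν²)/E_s · I_f  ⇒  E_s = q·B·(1−ν²)·I_f / S_e.
E_s = 327 × 4 × 0.9324 × 0.72 / 0.015 = 58540 kPa

E_s ≈ 58500 kPa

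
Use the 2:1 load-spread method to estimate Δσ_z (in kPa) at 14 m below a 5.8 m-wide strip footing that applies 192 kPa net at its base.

Δσ_z ≈ 56.2 kPa

By the 2:1 method the load spreads at 1 horizontal : 2 vertical, so at depth z the loaded area has grown by z in each plan dimension:
Δσ = qB/(B+z) = 192×5.8/(5.8+14) = 56.242 kPa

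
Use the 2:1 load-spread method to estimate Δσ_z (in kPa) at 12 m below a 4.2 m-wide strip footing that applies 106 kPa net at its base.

Δσ_z ≈ 27.5 kPa

By the 2:1 method the load spreads at 1 horizontal : 2 vertical, so at depth z the loaded area has grown by z in each plan dimension:
Δσ = qB/(B+z) = 106×4.2/(4.2+12) = 27.481 kPa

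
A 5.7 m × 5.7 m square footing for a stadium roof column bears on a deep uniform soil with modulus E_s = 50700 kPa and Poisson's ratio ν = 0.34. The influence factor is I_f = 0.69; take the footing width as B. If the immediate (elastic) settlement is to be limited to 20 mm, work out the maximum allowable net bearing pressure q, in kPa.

q ≈ 292 kPa

S_e = q·B·(1−ν²)/E_s · I_f  ⇒  q = S_e·E_s / (B·(1−ν²)·I_f).
q = 0.02 × 50700 / (5.7 × 0.8844 × 0.69) = 291.5 kPa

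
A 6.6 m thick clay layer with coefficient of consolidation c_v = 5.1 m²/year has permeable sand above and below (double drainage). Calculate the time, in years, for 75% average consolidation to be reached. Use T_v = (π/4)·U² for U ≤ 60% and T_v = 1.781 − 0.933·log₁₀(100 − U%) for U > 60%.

t ≈ 1.02 years

Drainage path length: H_d = H/2 = 3.3 m (double drainage).
U > 60%: T_v = 1.781 − 0.933·log₁₀(100 − 75) = 0.47672.
t = T_v·H_d²/c_v = 0.47672×3.3²/5.1 = 1.018 years.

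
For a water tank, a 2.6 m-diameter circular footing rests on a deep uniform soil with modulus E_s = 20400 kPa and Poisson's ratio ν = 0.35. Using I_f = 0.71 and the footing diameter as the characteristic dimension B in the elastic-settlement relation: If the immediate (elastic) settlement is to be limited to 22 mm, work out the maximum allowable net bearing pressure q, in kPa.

S_e = q·B·(1−ν²)/E_s · I_f  ⇒  q = S_e·E_s / (B·(1−ν²)·I_f).
q = 0.022 × 20400 / (2.6 × 0.8775 × 0.71) = 277.1 kPa

q ≈ 277 kPa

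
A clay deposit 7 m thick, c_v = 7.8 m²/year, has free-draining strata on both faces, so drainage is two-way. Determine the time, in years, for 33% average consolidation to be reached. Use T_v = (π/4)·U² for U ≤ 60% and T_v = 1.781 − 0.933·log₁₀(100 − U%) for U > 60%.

t ≈ 0.134 years

Drainage path length: H_d = H/2 = 3.5 m (double drainage).
U ≤ 60%: T_v = (π/4)·U² = (π/4)×0.33² = 0.08553.
t = T_v·H_d²/c_v = 0.08553×3.5²/7.8 = 0.1343 years.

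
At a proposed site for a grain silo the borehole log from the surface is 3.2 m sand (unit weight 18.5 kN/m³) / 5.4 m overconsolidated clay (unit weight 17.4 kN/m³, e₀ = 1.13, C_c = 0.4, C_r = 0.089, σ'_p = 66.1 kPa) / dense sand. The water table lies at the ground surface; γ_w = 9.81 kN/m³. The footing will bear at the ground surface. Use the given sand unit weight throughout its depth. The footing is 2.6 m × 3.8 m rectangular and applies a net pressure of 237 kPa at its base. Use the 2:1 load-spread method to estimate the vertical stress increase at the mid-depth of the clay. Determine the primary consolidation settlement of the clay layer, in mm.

Mid-depth of clay below the ground surface: z = 3.2 + 5.4/2 = 5.9 m.
Total vertical stress at mid-clay: σ_v = 18.5×3.2 + 17.4×2.7 = 106.18 kPa.
Pore pressure: u = 9.81×(5.9 − 0) = 57.879 kPa.
Initial effective stress: σ'_0 = σ_v − u = 106.18 − 57.879 = 48.301 kPa.
Stress increase at mid-clay by the 2:1 spreading method:
Δσ = qBL/((B+z)(L+z)) = 237×2.6×3.8/((2.6+5.9)(3.8+5.9)) = 28.4 kPa
Final effective stress: σ'_f = 48.301 + 28.4 = 76.701 kPa.
σ'_f = 76.701 > σ'_p = 66.1 kPa, so the stress path crosses the preconsolidation pressure — recompression up to σ'_p, then virgin compression beyond:
S_c = H/(1+e₀)·[C_r·log₁₀(σ'_p/σ'_0) + C_c·log₁₀(σ'_f/σ'_p)]
    = 5.4/2.13 × [0.089×log₁₀(66.1/48.301) + 0.4×log₁₀(76.701/66.1)]
    = 2.5352 × [0.012126 + 0.02584] = 0.09625 m

S_c ≈ 96.3 mm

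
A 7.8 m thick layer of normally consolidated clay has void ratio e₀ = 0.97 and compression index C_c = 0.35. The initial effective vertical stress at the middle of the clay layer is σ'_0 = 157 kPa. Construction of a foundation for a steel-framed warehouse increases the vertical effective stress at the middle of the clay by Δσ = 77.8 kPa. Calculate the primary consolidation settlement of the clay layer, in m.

S_c ≈ 0.242 m

Final effective stress: σ'_f = σ'_0 + Δσ = 157 + 77.8 = 234.8 kPa.
Normally consolidated clay, so the full stress increment lies on the virgin compression line:
S_c = C_c·H/(1+e₀)·log₁₀(σ'_f/σ'_0) = 0.35×7.8/(1+0.97)×log₁₀(234.8/157)
    = 1.3858 × 0.1748 = 0.2422 m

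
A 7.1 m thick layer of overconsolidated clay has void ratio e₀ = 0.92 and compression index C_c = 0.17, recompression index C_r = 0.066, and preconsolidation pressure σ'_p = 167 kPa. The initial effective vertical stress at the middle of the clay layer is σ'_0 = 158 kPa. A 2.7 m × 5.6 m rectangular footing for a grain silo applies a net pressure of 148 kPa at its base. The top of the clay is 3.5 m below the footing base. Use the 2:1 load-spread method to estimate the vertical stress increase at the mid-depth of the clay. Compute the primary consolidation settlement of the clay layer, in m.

S_c ≈ 0.0204 m

Mid-depth of clay below the footing base: z = 3.5 + 7.1/2 = 7.05 m.
Stress increase at mid-clay by the 2:1 spreading method:
Δσ = qBL/((B+z)(L+z)) = 148×2.7×5.6/((2.7+7.05)(5.6+7.05)) = 18.143 kPa
Final effective stress: σ'_f = 158 + 18.143 = 176.14 kPa.
σ'_f = 176.14 > σ'_p = 167 kPa, so the stress path crosses the preconsolidation pressure — recompression up to σ'_p, then virgin compression beyond:
S_c = H/(1+e₀)·[C_r·log₁₀(σ'_p/σ'_0) + C_c·log₁₀(σ'_f/σ'_p)]
    = 7.1/1.92 × [0.066×log₁₀(167/158) + 0.17×log₁₀(176.14/167)]
    = 3.6979 × [0.0015879 + 0.0039341] = 0.02042 m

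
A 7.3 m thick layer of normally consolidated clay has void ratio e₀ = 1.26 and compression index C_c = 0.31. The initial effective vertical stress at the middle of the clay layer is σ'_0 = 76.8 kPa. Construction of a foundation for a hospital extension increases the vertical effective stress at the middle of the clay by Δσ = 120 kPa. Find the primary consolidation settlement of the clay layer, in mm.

S_c ≈ 409 mm

Final effective stress: σ'_f = σ'_0 + Δσ = 76.8 + 120 = 196.8 kPa.
Normally consolidated clay, so the full stress increment lies on the virgin compression line:
S_c = C_c·H/(1+e₀)·log₁₀(σ'_f/σ'_0) = 0.31×7.3/(1+1.26)×log₁₀(196.8/76.8)
    = 1.0013 × 0.40866 = 0.4092 m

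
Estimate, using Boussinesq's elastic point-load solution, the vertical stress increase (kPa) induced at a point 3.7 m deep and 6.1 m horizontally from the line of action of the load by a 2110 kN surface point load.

Δσ_z ≈ 2.76 kPa

Boussinesq vertical stress below a point load on an elastic half-space:
Δσ_z = 3P/(2πz²) · [1 + (r/z)²]^(−5/2)
r/z = 6.1/3.7 = 1.6486; [1+(r/z)²]^(−5/2) = 0.037516.
Δσ_z = 3×2110/(2π×3.7²) × 0.037516 = 73.59 × 0.037516 = 2.761 kPa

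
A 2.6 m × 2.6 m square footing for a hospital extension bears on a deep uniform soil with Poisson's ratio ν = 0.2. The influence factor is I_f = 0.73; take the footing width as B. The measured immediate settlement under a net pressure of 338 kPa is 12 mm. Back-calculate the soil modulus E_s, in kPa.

S_e = q·B·(1−ν²)/E_s · I_f  ⇒  E_s = q·B·(1−ν²)·I_f / S_e.
E_s = 338 × 2.6 × 0.96 × 0.73 / 0.012 = 51320 kPa

E_s ≈ 51300 kPa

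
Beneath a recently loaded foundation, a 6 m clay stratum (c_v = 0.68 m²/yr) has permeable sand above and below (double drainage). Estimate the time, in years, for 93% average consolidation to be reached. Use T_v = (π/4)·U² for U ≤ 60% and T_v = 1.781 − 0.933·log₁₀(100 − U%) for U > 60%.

Drainage path length: H_d = H/2 = 3 m (double drainage).
U > 60%: T_v = 1.781 − 0.933·log₁₀(100 − 93) = 0.99252.
t = T_v·H_d²/c_v = 0.99252×3²/0.68 = 13.14 years.

t ≈ 13.1 years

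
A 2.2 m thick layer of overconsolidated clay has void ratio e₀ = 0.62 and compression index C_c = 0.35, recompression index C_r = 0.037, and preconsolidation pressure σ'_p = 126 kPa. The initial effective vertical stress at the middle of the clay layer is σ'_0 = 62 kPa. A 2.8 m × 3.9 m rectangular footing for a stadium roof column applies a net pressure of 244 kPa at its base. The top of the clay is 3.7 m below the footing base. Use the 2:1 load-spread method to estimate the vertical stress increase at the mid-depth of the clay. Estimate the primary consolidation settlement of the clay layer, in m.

S_c ≈ 0.0109 m

Mid-depth of clay below the footing base: z = 3.7 + 2.2/2 = 4.8 m.
Stress increase at mid-clay by the 2:1 spreading method:
Δσ = qBL/((B+z)(L+z)) = 244×2.8×3.9/((2.8+4.8)(3.9+4.8)) = 40.298 kPa
Final effective stress: σ'_f = 62 + 40.298 = 102.3 kPa.
σ'_f = 102.3 ≤ σ'_p = 126 kPa, so the clay remains overconsolidated and only the recompression index applies:
S_c = C_r·H/(1+e₀)·log₁₀(σ'_f/σ'_0) = 0.037×2.2/1.62×log₁₀(102.3/62)
    = 0.050246 × 0.21748 = 0.01093 m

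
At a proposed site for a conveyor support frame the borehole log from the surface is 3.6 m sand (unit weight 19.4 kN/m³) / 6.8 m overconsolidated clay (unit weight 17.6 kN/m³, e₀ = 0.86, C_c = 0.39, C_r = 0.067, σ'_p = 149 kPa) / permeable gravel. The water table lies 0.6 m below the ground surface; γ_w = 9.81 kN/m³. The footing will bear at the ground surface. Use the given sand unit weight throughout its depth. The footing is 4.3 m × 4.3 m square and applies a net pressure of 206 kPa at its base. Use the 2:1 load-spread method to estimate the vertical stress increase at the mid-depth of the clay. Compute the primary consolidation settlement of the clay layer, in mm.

Mid-depth of clay below the ground surface: z = 3.6 + 6.8/2 = 7 m.
Total vertical stress at mid-clay: σ_v = 19.4×3.6 + 17.6×3.4 = 129.68 kPa.
Pore pressure: u = 9.81×(7 − 0.6) = 62.784 kPa.
Initial effective stress: σ'_0 = σ_v − u = 129.68 − 62.784 = 66.896 kPa.
Stress increase at mid-clay by the 2:1 spreading method:
Δσ = qBL/((B+z)(L+z)) = 206×4.3×4.3/((4.3+7)(4.3+7)) = 29.83 kPa
Final effective stress: σ'_f = 66.896 + 29.83 = 96.726 kPa.
σ'_f = 96.726 ≤ σ'_p = 149 kPa, so the clay remains overconsolidated and only the recompression index applies:
S_c = C_r·H/(1+e₀)·log₁₀(σ'_f/σ'_0) = 0.067×6.8/1.86×log₁₀(96.726/66.896)
    = 0.24495 × 0.16014 = 0.03923 m

S_c ≈ 39.2 mm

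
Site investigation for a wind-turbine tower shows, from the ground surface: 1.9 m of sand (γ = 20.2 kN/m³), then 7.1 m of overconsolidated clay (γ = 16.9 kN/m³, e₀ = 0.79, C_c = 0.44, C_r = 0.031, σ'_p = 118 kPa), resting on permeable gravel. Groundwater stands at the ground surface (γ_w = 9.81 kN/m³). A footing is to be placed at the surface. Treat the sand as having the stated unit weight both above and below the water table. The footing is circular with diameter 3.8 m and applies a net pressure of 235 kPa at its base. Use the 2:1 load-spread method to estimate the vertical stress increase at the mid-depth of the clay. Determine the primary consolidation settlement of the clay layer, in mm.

Mid-depth of clay below the ground surface: z = 1.9 + 7.1/2 = 5.45 m.
Total vertical stress at mid-clay: σ_v = 20.2×1.9 + 16.9×3.55 = 98.375 kPa.
Pore pressure: u = 9.81×(5.45 − 0) = 53.465 kPa.
Initial effective stress: σ'_0 = σ_v − u = 98.375 − 53.465 = 44.91 kPa.
Stress increase at mid-clay by the 2:1 spreading method:
Δσ ≈ qD²/(D+z)² = 235×3.8²/(3.8+5.45)² = 39.66 kPa
Final effective stress: σ'_f = 44.91 + 39.66 = 84.57 kPa.
σ'_f = 84.57 ≤ σ'_p = 118 kPa, so the clay remains overconsolidated and only the recompression index applies:
S_c = C_r·H/(1+e₀)·log₁₀(σ'_f/σ'_0) = 0.031×7.1/1.79×log₁₀(84.57/44.91)
    = 0.12296 × 0.27487 = 0.0338 m

S_c ≈ 33.8 mm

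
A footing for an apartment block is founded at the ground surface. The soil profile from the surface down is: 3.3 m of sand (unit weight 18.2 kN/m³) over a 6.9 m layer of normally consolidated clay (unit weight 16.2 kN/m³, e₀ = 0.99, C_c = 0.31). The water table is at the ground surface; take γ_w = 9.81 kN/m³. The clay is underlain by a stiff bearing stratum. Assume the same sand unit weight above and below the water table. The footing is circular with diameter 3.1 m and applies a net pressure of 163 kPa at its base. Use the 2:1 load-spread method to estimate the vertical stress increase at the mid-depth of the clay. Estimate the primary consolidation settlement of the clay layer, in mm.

S_c ≈ 131 mm

Mid-depth of clay below the ground surface: z = 3.3 + 6.9/2 = 6.75 m.
Total vertical stress at mid-clay: σ_v = 18.2×3.3 + 16.2×3.45 = 115.95 kPa.
Pore pressure: u = 9.81×(6.75 − 0) = 66.218 kPa.
Initial effective stress: σ'_0 = σ_v − u = 115.95 − 66.218 = 49.732 kPa.
Stress increase at mid-clay by the 2:1 spreading method:
Δσ ≈ qD²/(D+z)² = 163×3.1²/(3.1+6.75)² = 16.145 kPa
Final effective stress: σ'_f = σ'_0 + Δσ = 49.732 + 16.145 = 65.877 kPa.
Normally consolidated clay, so the full stress increment lies on the virgin compression line:
S_c = C_c·H/(1+e₀)·log₁₀(σ'_f/σ'_0) = 0.31×6.9/(1+0.99)×log₁₀(65.877/49.732)
    = 1.0749 × 0.1221 = 0.1312 m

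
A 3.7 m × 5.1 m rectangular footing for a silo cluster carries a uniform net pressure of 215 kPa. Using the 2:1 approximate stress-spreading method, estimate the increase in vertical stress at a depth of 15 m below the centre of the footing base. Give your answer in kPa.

Δσ_z ≈ 10.8 kPa

By the 2:1 method the load spreads at 1 horizontal : 2 vertical, so at depth z the loaded area has grown by z in each plan dimension:
Δσ = qBL/((B+z)(L+z)) = 215×3.7×5.1/((3.7+15)(5.1+15)) = 10.794 kPa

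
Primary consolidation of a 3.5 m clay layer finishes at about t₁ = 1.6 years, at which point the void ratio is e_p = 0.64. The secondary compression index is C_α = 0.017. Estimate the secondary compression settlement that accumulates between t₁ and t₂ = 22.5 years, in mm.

S_s ≈ 41.7 mm

Secondary compression: S_s = C_α·H/(1+e_p)·log₁₀(t₂/t₁)
S_s = 0.017×3.5/(1+0.64)×log₁₀(22.5/1.6)
    = 0.03628 × 1.148 = 0.04165 m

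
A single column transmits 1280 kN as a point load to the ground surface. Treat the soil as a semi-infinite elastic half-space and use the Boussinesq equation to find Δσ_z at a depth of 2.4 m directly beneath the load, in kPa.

Δσ_z ≈ 106 kPa

Boussinesq vertical stress below a point load on an elastic half-space:
Δσ_z = 3P/(2πz²) · [1 + (r/z)²]^(−5/2)
r/z = 0/2.4 = 0; [1+(r/z)²]^(−5/2) = 1.
Δσ_z = 3×1280/(2π×2.4²) × 1 = 106.1 × 1 = 106.1 kPa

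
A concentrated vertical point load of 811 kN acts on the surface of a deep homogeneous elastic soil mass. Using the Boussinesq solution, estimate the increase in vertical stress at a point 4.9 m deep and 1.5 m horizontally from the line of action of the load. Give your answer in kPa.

Δσ_z ≈ 12.9 kPa

Boussinesq vertical stress below a point load on an elastic half-space:
Δσ_z = 3P/(2πz²) · [1 + (r/z)²]^(−5/2)
r/z = 1.5/4.9 = 0.30612; [1+(r/z)²]^(−5/2) = 0.79936.
Δσ_z = 3×811/(2π×4.9²) × 0.79936 = 16.128 × 0.79936 = 12.89 kPa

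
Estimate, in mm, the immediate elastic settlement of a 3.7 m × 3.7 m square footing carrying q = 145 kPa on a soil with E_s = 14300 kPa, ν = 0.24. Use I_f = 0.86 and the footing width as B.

Immediate (elastic) settlement: S_e = q·B·(1−ν²)/E_s · I_f.
S_e = 145 × 3.7 × (1 − 0.24²) / 14300 × 0.86
    = 145 × 3.7 × 0.9424 / 14300 × 0.86
    = 0.03041 m = 30.41 mm

S_e ≈ 30.4 mm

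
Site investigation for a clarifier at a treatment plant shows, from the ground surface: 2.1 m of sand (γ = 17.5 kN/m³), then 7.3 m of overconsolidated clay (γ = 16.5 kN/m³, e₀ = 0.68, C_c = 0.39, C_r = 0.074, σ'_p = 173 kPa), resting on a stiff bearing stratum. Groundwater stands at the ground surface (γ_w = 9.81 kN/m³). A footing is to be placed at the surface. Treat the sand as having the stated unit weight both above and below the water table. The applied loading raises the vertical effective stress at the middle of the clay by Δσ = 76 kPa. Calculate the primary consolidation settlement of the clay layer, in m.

S_c ≈ 0.147 m

Mid-depth of clay below the ground surface: z = 2.1 + 7.3/2 = 5.75 m.
Total vertical stress at mid-clay: σ_v = 17.5×2.1 + 16.5×3.65 = 96.975 kPa.
Pore pressure: u = 9.81×(5.75 − 0) = 56.408 kPa.
Initial effective stress: σ'_0 = σ_v − u = 96.975 − 56.408 = 40.567 kPa.
Final effective stress: σ'_f = 40.567 + 76 = 116.57 kPa.
σ'_f = 116.57 ≤ σ'_p = 173 kPa, so the clay remains overconsolidated and only the recompression index applies:
S_c = C_r·H/(1+e₀)·log₁₀(σ'_f/σ'_0) = 0.074×7.3/1.68×log₁₀(116.57/40.567)
    = 0.32154 × 0.45841 = 0.1474 m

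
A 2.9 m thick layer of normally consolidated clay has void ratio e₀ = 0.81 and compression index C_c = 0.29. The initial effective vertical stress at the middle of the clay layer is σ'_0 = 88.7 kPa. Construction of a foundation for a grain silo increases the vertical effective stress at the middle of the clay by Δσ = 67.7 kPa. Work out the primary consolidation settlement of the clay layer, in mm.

S_c ≈ 114 mm

Final effective stress: σ'_f = σ'_0 + Δσ = 88.7 + 67.7 = 156.4 kPa.
Normally consolidated clay, so the full stress increment lies on the virgin compression line:
S_c = C_c·H/(1+e₀)·log₁₀(σ'_f/σ'_0) = 0.29×2.9/(1+0.81)×log₁₀(156.4/88.7)
    = 0.46464 × 0.24631 = 0.1144 m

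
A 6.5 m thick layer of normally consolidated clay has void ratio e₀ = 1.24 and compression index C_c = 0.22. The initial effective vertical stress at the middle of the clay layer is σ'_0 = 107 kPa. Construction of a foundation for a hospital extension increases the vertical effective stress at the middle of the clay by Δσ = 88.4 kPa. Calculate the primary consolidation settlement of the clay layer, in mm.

Final effective stress: σ'_f = σ'_0 + Δσ = 107 + 88.4 = 195.4 kPa.
Normally consolidated clay, so the full stress increment lies on the virgin compression line:
S_c = C_c·H/(1+e₀)·log₁₀(σ'_f/σ'_0) = 0.22×6.5/(1+1.24)×log₁₀(195.4/107)
    = 0.63839 × 0.26154 = 0.167 m

S_c ≈ 167 mm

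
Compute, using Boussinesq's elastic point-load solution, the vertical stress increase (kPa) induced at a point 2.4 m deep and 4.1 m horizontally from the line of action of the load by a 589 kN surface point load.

Boussinesq vertical stress below a point load on an elastic half-space:
Δσ_z = 3P/(2πz²) · [1 + (r/z)²]^(−5/2)
r/z = 4.1/2.4 = 1.7083; [1+(r/z)²]^(−5/2) = 0.032902.
Δσ_z = 3×589/(2π×2.4²) × 0.032902 = 48.824 × 0.032902 = 1.606 kPa

Δσ_z ≈ 1.61 kPa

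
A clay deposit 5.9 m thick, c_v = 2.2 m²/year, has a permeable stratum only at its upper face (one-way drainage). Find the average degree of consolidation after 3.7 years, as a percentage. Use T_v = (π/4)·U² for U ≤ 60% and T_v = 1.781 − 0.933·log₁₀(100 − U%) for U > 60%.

U ≈ 54.6 %

Drainage path length: H_d = H = 5.9 m (single drainage).
T_v = c_v·t/H_d² = 2.2×3.7/5.9² = 0.23384.
T_v = 0.23384 corresponds to the U ≤ 60% branch:
U = √(4T_v/π) = 0.5457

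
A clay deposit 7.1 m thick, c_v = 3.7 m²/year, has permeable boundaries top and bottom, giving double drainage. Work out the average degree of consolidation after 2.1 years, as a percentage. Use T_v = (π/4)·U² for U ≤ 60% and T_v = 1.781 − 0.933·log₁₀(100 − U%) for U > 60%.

Drainage path length: H_d = H/2 = 3.55 m (double drainage).
T_v = c_v·t/H_d² = 3.7×2.1/3.55² = 0.61654.
T_v = 0.61654 corresponds to the U > 60% branch:
U = 1 − 10^((1.781 − T_v)/0.933)/100 = 0.823

U ≈ 82.3 %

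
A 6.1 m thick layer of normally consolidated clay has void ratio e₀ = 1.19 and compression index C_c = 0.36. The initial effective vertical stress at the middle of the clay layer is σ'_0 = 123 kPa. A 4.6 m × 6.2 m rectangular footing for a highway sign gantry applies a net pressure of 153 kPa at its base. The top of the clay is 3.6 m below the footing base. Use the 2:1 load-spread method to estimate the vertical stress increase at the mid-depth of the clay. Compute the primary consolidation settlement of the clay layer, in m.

Mid-depth of clay below the footing base: z = 3.6 + 6.1/2 = 6.65 m.
Stress increase at mid-clay by the 2:1 spreading method:
Δσ = qBL/((B+z)(L+z)) = 153×4.6×6.2/((4.6+6.65)(6.2+6.65)) = 30.185 kPa
Final effective stress: σ'_f = σ'_0 + Δσ = 123 + 30.185 = 153.19 kPa.
Normally consolidated clay, so the full stress increment lies on the virgin compression line:
S_c = C_c·H/(1+e₀)·log₁₀(σ'_f/σ'_0) = 0.36×6.1/(1+1.19)×log₁₀(153.19/123)
    = 1.0027 × 0.095325 = 0.09558 m

S_c ≈ 0.0956 m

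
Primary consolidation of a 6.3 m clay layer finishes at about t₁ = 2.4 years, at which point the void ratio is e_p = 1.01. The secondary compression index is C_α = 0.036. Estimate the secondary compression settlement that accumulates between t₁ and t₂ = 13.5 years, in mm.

S_s ≈ 84.6 mm

Secondary compression: S_s = C_α·H/(1+e_p)·log₁₀(t₂/t₁)
S_s = 0.036×6.3/(1+1.01)×log₁₀(13.5/2.4)
    = 0.1128 × 0.7501 = 0.08464 m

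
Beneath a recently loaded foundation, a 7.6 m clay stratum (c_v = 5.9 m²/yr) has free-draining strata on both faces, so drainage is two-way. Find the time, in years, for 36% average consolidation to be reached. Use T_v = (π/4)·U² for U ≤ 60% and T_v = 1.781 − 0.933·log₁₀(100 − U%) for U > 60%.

t ≈ 0.249 years

Drainage path length: H_d = H/2 = 3.8 m (double drainage).
U ≤ 60%: T_v = (π/4)·U² = (π/4)×0.36² = 0.10179.
t = T_v·H_d²/c_v = 0.10179×3.8²/5.9 = 0.2491 years.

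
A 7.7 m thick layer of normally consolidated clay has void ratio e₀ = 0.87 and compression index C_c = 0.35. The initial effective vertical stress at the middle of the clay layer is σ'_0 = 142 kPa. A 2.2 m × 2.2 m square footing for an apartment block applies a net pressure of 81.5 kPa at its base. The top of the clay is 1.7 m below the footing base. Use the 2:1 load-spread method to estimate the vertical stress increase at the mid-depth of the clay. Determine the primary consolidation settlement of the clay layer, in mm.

Mid-depth of clay below the footing base: z = 1.7 + 7.7/2 = 5.55 m.
Stress increase at mid-clay by the 2:1 spreading method:
Δσ = qBL/((B+z)(L+z)) = 81.5×2.2×2.2/((2.2+5.55)(2.2+5.55)) = 6.5675 kPa
Final effective stress: σ'_f = σ'_0 + Δσ = 142 + 6.5675 = 148.57 kPa.
Normally consolidated clay, so the full stress increment lies on the virgin compression line:
S_c = C_c·H/(1+e₀)·log₁₀(σ'_f/σ'_0) = 0.35×7.7/(1+0.87)×log₁₀(148.57/142)
    = 1.4412 × 0.019643 = 0.02831 m

S_c ≈ 28.3 mm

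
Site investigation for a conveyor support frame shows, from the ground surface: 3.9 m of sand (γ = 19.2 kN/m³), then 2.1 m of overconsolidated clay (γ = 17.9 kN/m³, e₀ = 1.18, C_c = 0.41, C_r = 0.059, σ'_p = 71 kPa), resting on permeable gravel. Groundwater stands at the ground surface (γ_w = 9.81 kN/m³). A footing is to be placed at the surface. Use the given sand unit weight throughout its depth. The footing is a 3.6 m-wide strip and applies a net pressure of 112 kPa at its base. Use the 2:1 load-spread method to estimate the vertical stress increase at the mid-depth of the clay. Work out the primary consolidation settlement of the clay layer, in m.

S_c ≈ 0.0561 m

Mid-depth of clay below the ground surface: z = 3.9 + 2.1/2 = 4.95 m.
Total vertical stress at mid-clay: σ_v = 19.2×3.9 + 17.9×1.05 = 93.675 kPa.
Pore pressure: u = 9.81×(4.95 − 0) = 48.56 kPa.
Initial effective stress: σ'_0 = σ_v − u = 93.675 − 48.56 = 45.115 kPa.
Stress increase at mid-clay by the 2:1 spreading method:
Δσ = qB/(B+z) = 112×3.6/(3.6+4.95) = 47.158 kPa
Final effective stress: σ'_f = 45.115 + 47.158 = 92.273 kPa.
σ'_f = 92.273 > σ'_p = 71 kPa, so the stress path crosses the preconsolidation pressure — recompression up to σ'_p, then virgin compression beyond:
S_c = H/(1+e₀)·[C_r·log₁₀(σ'_p/σ'_0) + C_c·log₁₀(σ'_f/σ'_p)]
    = 2.1/2.18 × [0.059×log₁₀(71/45.115) + 0.41×log₁₀(92.273/71)]
    = 0.9633 × [0.011619 + 0.046665] = 0.05614 m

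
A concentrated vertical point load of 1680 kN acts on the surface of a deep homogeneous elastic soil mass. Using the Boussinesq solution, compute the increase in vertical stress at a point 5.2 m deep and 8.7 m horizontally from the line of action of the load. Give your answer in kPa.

Δσ_z ≈ 1.05 kPa

Boussinesq vertical stress below a point load on an elastic half-space:
Δσ_z = 3P/(2πz²) · [1 + (r/z)²]^(−5/2)
r/z = 8.7/5.2 = 1.6731; [1+(r/z)²]^(−5/2) = 0.035545.
Δσ_z = 3×1680/(2π×5.2²) × 0.035545 = 29.665 × 0.035545 = 1.054 kPa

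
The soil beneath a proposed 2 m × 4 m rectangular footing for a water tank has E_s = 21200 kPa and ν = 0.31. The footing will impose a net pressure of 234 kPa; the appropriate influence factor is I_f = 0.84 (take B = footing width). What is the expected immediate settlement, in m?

Immediate (elastic) settlement: S_e = q·B·(1−ν²)/E_s · I_f.
S_e = 234 × 2 × (1 − 0.31²) / 21200 × 0.84
    = 234 × 2 × 0.9039 / 21200 × 0.84
    = 0.01676 m

S_e ≈ 0.0168 m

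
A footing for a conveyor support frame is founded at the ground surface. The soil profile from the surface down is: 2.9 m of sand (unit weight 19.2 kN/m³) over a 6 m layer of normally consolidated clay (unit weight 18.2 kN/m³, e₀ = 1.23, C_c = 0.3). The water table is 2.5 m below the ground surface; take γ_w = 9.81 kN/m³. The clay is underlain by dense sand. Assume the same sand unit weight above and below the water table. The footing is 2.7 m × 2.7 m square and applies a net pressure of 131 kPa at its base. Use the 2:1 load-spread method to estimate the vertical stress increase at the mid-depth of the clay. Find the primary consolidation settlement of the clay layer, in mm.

Mid-depth of clay below the ground surface: z = 2.9 + 6/2 = 5.9 m.
Total vertical stress at mid-clay: σ_v = 19.2×2.9 + 18.2×3 = 110.28 kPa.
Pore pressure: u = 9.81×(5.9 − 2.5) = 33.354 kPa.
Initial effective stress: σ'_0 = σ_v − u = 110.28 − 33.354 = 76.926 kPa.
Stress increase at mid-clay by the 2:1 spreading method:
Δσ = qBL/((B+z)(L+z)) = 131×2.7×2.7/((2.7+5.9)(2.7+5.9)) = 12.912 kPa
Final effective stress: σ'_f = σ'_0 + Δσ = 76.926 + 12.912 = 89.838 kPa.
Normally consolidated clay, so the full stress increment lies on the virgin compression line:
S_c = C_c·H/(1+e₀)·log₁₀(σ'_f/σ'_0) = 0.3×6/(1+1.23)×log₁₀(89.838/76.926)
    = 0.80717 × 0.067387 = 0.05439 m

S_c ≈ 54.4 mm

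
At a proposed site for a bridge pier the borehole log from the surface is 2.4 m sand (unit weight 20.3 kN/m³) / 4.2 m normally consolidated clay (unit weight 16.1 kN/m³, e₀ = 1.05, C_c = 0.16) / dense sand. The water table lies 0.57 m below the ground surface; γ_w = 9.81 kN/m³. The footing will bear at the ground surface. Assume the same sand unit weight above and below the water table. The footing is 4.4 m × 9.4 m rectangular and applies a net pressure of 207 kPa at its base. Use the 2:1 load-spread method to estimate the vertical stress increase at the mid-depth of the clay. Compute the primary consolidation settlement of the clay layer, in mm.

S_c ≈ 135 mm

Mid-depth of clay below the ground surface: z = 2.4 + 4.2/2 = 4.5 m.
Total vertical stress at mid-clay: σ_v = 20.3×2.4 + 16.1×2.1 = 82.53 kPa.
Pore pressure: u = 9.81×(4.5 − 0.57) = 38.553 kPa.
Initial effective stress: σ'_0 = σ_v − u = 82.53 − 38.553 = 43.977 kPa.
Stress increase at mid-clay by the 2:1 spreading method:
Δσ = qBL/((B+z)(L+z)) = 207×4.4×9.4/((4.4+4.5)(9.4+4.5)) = 69.206 kPa
Final effective stress: σ'_f = σ'_0 + Δσ = 43.977 + 69.206 = 113.18 kPa.
Normally consolidated clay, so the full stress increment lies on the virgin compression line:
S_c = C_c·H/(1+e₀)·log₁₀(σ'_f/σ'_0) = 0.16×4.2/(1+1.05)×log₁₀(113.18/43.977)
    = 0.3278 × 0.41054 = 0.1346 m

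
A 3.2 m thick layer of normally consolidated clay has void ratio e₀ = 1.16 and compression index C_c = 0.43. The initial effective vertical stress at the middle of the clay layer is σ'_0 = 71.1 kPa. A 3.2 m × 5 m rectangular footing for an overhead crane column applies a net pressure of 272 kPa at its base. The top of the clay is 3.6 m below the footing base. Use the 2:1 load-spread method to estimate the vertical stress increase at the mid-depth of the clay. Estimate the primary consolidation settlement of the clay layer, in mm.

S_c ≈ 149 mm

Mid-depth of clay below the footing base: z = 3.6 + 3.2/2 = 5.2 m.
Stress increase at mid-clay by the 2:1 spreading method:
Δσ = qBL/((B+z)(L+z)) = 272×3.2×5/((3.2+5.2)(5+5.2)) = 50.794 kPa
Final effective stress: σ'_f = σ'_0 + Δσ = 71.1 + 50.794 = 121.89 kPa.
Normally consolidated clay, so the full stress increment lies on the virgin compression line:
S_c = C_c·H/(1+e₀)·log₁₀(σ'_f/σ'_0) = 0.43×3.2/(1+1.16)×log₁₀(121.89/71.1)
    = 0.63704 × 0.2341 = 0.1491 m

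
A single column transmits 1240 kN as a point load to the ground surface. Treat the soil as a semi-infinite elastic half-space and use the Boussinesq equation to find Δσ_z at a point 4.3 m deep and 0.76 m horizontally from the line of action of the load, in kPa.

Boussinesq vertical stress below a point load on an elastic half-space:
Δσ_z = 3P/(2πz²) · [1 + (r/z)²]^(−5/2)
r/z = 0.76/4.3 = 0.17674; [1+(r/z)²]^(−5/2) = 0.92598.
Δσ_z = 3×1240/(2π×4.3²) × 0.92598 = 32.02 × 0.92598 = 29.65 kPa

Δσ_z ≈ 29.6 kPa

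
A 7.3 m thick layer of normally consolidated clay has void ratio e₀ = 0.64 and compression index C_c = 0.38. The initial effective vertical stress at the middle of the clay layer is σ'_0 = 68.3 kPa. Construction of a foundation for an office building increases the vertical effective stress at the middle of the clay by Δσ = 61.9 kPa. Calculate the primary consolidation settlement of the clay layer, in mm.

S_c ≈ 474 mm

Final effective stress: σ'_f = σ'_0 + Δσ = 68.3 + 61.9 = 130.2 kPa.
Normally consolidated clay, so the full stress increment lies on the virgin compression line:
S_c = C_c·H/(1+e₀)·log₁₀(σ'_f/σ'_0) = 0.38×7.3/(1+0.64)×log₁₀(130.2/68.3)
    = 1.6915 × 0.28019 = 0.4739 m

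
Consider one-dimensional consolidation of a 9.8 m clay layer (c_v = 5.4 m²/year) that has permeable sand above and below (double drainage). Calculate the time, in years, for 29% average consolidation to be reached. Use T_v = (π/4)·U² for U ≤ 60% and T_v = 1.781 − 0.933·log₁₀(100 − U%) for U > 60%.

t ≈ 0.294 years

Drainage path length: H_d = H/2 = 4.9 m (double drainage).
U ≤ 60%: T_v = (π/4)·U² = (π/4)×0.29² = 0.066052.
t = T_v·H_d²/c_v = 0.066052×4.9²/5.4 = 0.2937 years.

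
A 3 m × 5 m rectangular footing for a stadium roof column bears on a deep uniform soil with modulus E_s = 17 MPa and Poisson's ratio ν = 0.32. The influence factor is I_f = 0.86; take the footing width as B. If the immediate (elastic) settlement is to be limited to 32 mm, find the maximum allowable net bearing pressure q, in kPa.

q ≈ 235 kPa

E_s = 17 MPa = 17000 kPa.
S_e = q·B·(1−ν²)/E_s · I_f  ⇒  q = S_e·E_s / (B·(1−ν²)·I_f).
q = 0.032 × 17000 / (3 × 0.8976 × 0.86) = 234.9 kPa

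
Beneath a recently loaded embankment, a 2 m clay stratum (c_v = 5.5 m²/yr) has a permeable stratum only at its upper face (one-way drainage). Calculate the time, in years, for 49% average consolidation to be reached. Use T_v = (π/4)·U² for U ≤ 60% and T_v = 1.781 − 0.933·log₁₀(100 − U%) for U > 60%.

t ≈ 0.137 years

Drainage path length: H_d = H = 2 m (single drainage).
U ≤ 60%: T_v = (π/4)·U² = (π/4)×0.49² = 0.18857.
t = T_v·H_d²/c_v = 0.18857×2²/5.5 = 0.1371 years.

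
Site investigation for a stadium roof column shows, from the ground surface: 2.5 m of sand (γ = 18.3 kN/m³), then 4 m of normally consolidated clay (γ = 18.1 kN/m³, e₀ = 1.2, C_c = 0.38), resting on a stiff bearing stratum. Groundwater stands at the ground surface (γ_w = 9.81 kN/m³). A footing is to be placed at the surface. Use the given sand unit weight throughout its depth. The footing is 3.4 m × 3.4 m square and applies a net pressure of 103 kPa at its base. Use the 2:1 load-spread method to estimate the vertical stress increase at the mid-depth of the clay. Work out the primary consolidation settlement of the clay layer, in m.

S_c ≈ 0.123 m

Mid-depth of clay below the ground surface: z = 2.5 + 4/2 = 4.5 m.
Total vertical stress at mid-clay: σ_v = 18.3×2.5 + 18.1×2 = 81.95 kPa.
Pore pressure: u = 9.81×(4.5 − 0) = 44.145 kPa.
Initial effective stress: σ'_0 = σ_v − u = 81.95 − 44.145 = 37.805 kPa.
Stress increase at mid-clay by the 2:1 spreading method:
Δσ = qBL/((B+z)(L+z)) = 103×3.4×3.4/((3.4+4.5)(3.4+4.5)) = 19.078 kPa
Final effective stress: σ'_f = σ'_0 + Δσ = 37.805 + 19.078 = 56.883 kPa.
Normally consolidated clay, so the full stress increment lies on the virgin compression line:
S_c = C_c·H/(1+e₀)·log₁₀(σ'_f/σ'_0) = 0.38×4/(1+1.2)×log₁₀(56.883/37.805)
    = 0.69091 × 0.17743 = 0.1226 m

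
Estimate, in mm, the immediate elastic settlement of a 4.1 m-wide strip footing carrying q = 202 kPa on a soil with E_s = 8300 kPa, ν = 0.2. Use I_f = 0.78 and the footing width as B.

S_e ≈ 74.7 mm

Immediate (elastic) settlement: S_e = q·B·(1−ν²)/E_s · I_f.
S_e = 202 × 4.1 × (1 − 0.2²) / 8300 × 0.78
    = 202 × 4.1 × 0.96 / 8300 × 0.78
    = 0.07472 m = 74.72 mm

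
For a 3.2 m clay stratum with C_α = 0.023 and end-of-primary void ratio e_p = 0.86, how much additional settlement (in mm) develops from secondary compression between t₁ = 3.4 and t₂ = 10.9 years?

Secondary compression: S_s = C_α·H/(1+e_p)·log₁₀(t₂/t₁)
S_s = 0.023×3.2/(1+0.86)×log₁₀(10.9/3.4)
    = 0.03957 × 0.5059 = 0.02002 m

S_s ≈ 20 mm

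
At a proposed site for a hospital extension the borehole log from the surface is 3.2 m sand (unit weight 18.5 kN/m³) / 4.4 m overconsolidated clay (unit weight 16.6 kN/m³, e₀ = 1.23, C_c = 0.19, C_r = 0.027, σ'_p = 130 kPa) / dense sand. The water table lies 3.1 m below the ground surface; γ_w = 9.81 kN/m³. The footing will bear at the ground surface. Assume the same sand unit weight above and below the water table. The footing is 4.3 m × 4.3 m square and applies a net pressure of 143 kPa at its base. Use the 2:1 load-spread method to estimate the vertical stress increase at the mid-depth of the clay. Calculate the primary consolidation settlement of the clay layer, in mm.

S_c ≈ 7.52 mm

Mid-depth of clay below the ground surface: z = 3.2 + 4.4/2 = 5.4 m.
Total vertical stress at mid-clay: σ_v = 18.5×3.2 + 16.6×2.2 = 95.72 kPa.
Pore pressure: u = 9.81×(5.4 − 3.1) = 22.563 kPa.
Initial effective stress: σ'_0 = σ_v − u = 95.72 − 22.563 = 73.157 kPa.
Stress increase at mid-clay by the 2:1 spreading method:
Δσ = qBL/((B+z)(L+z)) = 143×4.3×4.3/((4.3+5.4)(4.3+5.4)) = 28.101 kPa
Final effective stress: σ'_f = 73.157 + 28.101 = 101.26 kPa.
σ'_f = 101.26 ≤ σ'_p = 130 kPa, so the clay remains overconsolidated and only the recompression index applies:
S_c = C_r·H/(1+e₀)·log₁₀(σ'_f/σ'_0) = 0.027×4.4/2.23×log₁₀(101.26/73.157)
    = 0.053274 × 0.14118 = 0.007521 m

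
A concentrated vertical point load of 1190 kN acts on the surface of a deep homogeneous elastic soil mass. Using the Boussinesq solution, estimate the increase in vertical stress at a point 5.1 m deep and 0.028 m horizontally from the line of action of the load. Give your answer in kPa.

Δσ_z ≈ 21.8 kPa

Boussinesq vertical stress below a point load on an elastic half-space:
Δσ_z = 3P/(2πz²) · [1 + (r/z)²]^(−5/2)
r/z = 0.028/5.1 = 0.0054902; [1+(r/z)²]^(−5/2) = 0.99992.
Δσ_z = 3×1190/(2π×5.1²) × 0.99992 = 21.845 × 0.99992 = 21.84 kPa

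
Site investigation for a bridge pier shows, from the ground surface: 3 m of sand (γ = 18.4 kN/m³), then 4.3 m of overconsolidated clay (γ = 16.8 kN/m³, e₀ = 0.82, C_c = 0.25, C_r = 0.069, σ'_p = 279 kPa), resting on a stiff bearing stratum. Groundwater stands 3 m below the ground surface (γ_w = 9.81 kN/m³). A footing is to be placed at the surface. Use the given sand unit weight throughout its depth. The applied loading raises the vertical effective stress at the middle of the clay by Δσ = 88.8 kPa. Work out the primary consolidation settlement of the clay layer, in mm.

Mid-depth of clay below the ground surface: z = 3 + 4.3/2 = 5.15 m.
Total vertical stress at mid-clay: σ_v = 18.4×3 + 16.8×2.15 = 91.32 kPa.
Pore pressure: u = 9.81×(5.15 − 3) = 21.091 kPa.
Initial effective stress: σ'_0 = σ_v − u = 91.32 − 21.091 = 70.229 kPa.
Final effective stress: σ'_f = 70.229 + 88.8 = 159.03 kPa.
σ'_f = 159.03 ≤ σ'_p = 279 kPa, so the clay remains overconsolidated and only the recompression index applies:
S_c = C_r·H/(1+e₀)·log₁₀(σ'_f/σ'_0) = 0.069×4.3/1.82×log₁₀(159.03/70.229)
    = 0.16302 × 0.35496 = 0.05787 m

S_c ≈ 57.9 mm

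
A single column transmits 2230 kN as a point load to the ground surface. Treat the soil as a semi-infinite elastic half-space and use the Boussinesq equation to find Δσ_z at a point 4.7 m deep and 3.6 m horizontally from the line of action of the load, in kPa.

Δσ_z ≈ 15.2 kPa

Boussinesq vertical stress below a point load on an elastic half-space:
Δσ_z = 3P/(2πz²) · [1 + (r/z)²]^(−5/2)
r/z = 3.6/4.7 = 0.76596; [1+(r/z)²]^(−5/2) = 0.31533.
Δσ_z = 3×2230/(2π×4.7²) × 0.31533 = 48.2 × 0.31533 = 15.2 kPa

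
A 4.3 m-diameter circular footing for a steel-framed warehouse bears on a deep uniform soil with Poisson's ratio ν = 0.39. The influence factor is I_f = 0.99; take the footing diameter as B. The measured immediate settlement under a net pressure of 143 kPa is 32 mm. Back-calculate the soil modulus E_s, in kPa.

S_e = q·B·(1−ν²)/E_s · I_f  ⇒  E_s = q·B·(1−ν²)·I_f / S_e.
E_s = 143 × 4.3 × 0.8479 × 0.99 / 0.032 = 16130 kPa

E_s ≈ 16100 kPa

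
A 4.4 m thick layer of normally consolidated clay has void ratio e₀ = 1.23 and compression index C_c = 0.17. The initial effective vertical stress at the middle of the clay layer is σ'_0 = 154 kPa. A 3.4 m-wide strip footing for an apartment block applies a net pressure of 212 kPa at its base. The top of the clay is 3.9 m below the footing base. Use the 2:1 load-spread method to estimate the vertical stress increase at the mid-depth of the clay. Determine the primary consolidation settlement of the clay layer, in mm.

S_c ≈ 58.4 mm

Mid-depth of clay below the footing base: z = 3.9 + 4.4/2 = 6.1 m.
Stress increase at mid-clay by the 2:1 spreading method:
Δσ = qB/(B+z) = 212×3.4/(3.4+6.1) = 75.874 kPa
Final effective stress: σ'_f = σ'_0 + Δσ = 154 + 75.874 = 229.87 kPa.
Normally consolidated clay, so the full stress increment lies on the virgin compression line:
S_c = C_c·H/(1+e₀)·log₁₀(σ'_f/σ'_0) = 0.17×4.4/(1+1.23)×log₁₀(229.87/154)
    = 0.33543 × 0.17396 = 0.05835 m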